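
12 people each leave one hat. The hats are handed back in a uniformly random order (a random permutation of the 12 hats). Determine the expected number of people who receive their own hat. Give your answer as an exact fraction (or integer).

1

Let Xᵢ = 1 if person i gets their own hat. For each i, P(Xᵢ=1) = 1/12.
By linearity of expectation, E[X₁+…+X_12] = 12·(1/12) = 1.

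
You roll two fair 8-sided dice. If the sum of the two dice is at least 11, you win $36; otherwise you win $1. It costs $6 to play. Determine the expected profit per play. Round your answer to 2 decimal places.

E[payout] = (43/64)·1 + (21/64)·36 = 799/64
Expected profit = 799/64 − 6 = 415/64 ≈ $6.48

$6.48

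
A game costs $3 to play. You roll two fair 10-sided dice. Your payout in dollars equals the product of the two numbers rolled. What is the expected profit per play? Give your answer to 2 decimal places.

Distribution of the product of the two numbers rolled: 1 w.p. 1/100, 2 w.p. 1/50, 3 w.p. 1/50, 4 w.p. 3/100, 5 w.p. 1/50, 6 w.p. 1/25, …
E[payout] = (1/100)·1 + (1/50)·2 + (1/50)·3 + (3/100)·4 + (1/50)·5 + (1/25)·6 + (1/50)·7 + (1/25)·8 + (3/100)·9 + (1/25)·10 + (1/25)·12 + (1/50)·14 + (1/50)·15 + (3/100)·16 + (1/25)·18 + (1/25)·20 + (1/50)·21 + (1/25)·24 + (1/100)·25 + (1/50)·27 + (1/50)·28 + (1/25)·30 + (1/50)·32 + (1/50)·35 + (3/100)·36 + (1/25)·40 + (1/50)·42 + (1/50)·45 + (1/50)·48 + (1/100)·49 + (1/50)·50 + (1/50)·54 + (1/50)·56 + (1/50)·60 + (1/50)·63 + (1/100)·64 + (1/50)·70 + (1/50)·72 + (1/50)·80 + (1/100)·81 + (1/50)·90 + (1/100)·100 = 121/4
Expected profit = 121/4 − 3 = 109/4 ≈ $27.25

$27.25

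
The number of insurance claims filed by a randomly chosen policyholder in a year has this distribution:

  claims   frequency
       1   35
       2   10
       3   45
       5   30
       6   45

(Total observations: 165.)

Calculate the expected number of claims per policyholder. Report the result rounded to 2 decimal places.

3.70

Total = 165, so P(claims=1) = 35/165, etc.
E[X] = (7/33)·1 + (2/33)·2 + (3/11)·3 + (2/11)·5 + (3/11)·6
     = 122/33 ≈ 3.70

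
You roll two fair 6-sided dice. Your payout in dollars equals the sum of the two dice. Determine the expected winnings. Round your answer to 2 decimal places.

$7.00

Distribution of the sum of the two dice: 2 w.p. 1/36, 3 w.p. 1/18, 4 w.p. 1/12, 5 w.p. 1/9, 6 w.p. 5/36, 7 w.p. 1/6, …
E[payout] = (1/36)·2 + (1/18)·3 + (1/12)·4 + (1/9)·5 + (5/36)·6 + (1/6)·7 + (5/36)·8 + (1/9)·9 + (1/12)·10 + (1/18)·11 + (1/36)·12 = 7
≈ $7.00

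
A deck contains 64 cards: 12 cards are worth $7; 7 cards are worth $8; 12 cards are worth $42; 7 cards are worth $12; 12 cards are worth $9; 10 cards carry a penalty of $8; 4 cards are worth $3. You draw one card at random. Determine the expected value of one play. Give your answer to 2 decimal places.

E[payout] = (12/64)·7 + (7/64)·8 + (12/64)·42 + (7/64)·12 + (12/64)·9 + (10/64)·(-8) + (4/64)·3 = 12
≈ $12.00

$12.00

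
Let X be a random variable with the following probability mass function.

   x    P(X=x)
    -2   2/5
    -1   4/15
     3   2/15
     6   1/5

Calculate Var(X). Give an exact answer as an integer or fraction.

E[X] = (2/5)·(-2) + (4/15)·(-1) + (2/15)·3 + (1/5)·6 = 8/15
E[X²] = (2/5)·4 + (4/15)·1 + (2/15)·9 + (1/5)·36 = 154/15
Var(X) = 154/15 − (8/15)² = 2246/225

2246/225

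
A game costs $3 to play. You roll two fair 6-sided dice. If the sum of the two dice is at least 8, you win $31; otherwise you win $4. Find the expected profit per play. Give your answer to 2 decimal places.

E[payout] = (7/12)·4 + (5/12)·31 = 61/4
Expected profit = 61/4 − 3 = 49/4 ≈ $12.25

$12.25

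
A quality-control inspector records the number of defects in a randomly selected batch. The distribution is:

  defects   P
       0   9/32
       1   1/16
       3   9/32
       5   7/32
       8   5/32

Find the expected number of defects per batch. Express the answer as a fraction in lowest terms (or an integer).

E[X] = (9/32)·0 + (1/16)·1 + (9/32)·3 + (7/32)·5 + (5/32)·8
     = 13/4

13/4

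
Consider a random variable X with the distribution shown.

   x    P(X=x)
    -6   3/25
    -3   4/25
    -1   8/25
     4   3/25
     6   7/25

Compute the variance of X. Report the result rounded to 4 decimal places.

17.6704

E[X] = (3/25)·(-6) + (4/25)·(-3) + (8/25)·(-1) + (3/25)·4 + (7/25)·6 = 16/25
E[X²] = (3/25)·36 + (4/25)·9 + (8/25)·1 + (3/25)·16 + (7/25)·36 = 452/25
Var(X) = 452/25 − (16/25)² = 11044/625 ≈ 17.6704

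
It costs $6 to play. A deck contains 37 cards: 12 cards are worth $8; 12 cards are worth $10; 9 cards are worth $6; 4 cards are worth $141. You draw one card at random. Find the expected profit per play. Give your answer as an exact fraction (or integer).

E[payout] = (12/37)·8 + (12/37)·10 + (9/37)·6 + (4/37)·141 = 834/37
Expected profit = 834/37 − 6 = 612/37

612/37 dollars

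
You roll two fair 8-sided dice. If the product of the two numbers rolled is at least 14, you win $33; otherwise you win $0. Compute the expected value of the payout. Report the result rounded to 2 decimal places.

E[payout] = (27/64)·0 + (37/64)·33 = 1221/64
≈ $19.08

$19.08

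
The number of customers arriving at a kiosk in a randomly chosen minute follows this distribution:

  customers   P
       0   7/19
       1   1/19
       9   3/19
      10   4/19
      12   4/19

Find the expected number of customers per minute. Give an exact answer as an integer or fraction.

116/19

E[X] = (7/19)·0 + (1/19)·1 + (3/19)·9 + (4/19)·10 + (4/19)·12
     = 116/19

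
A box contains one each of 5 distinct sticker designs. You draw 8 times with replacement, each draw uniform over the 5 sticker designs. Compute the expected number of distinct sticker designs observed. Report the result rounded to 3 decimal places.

4.161

Let Xⱼ=1 if type j appears at least once. P(Xⱼ=1) = 1 − ((5−1)/5)^8 = 325089/390625.
E[#distinct] = 5·325089/390625 = 325089/78125.
≈ 4.161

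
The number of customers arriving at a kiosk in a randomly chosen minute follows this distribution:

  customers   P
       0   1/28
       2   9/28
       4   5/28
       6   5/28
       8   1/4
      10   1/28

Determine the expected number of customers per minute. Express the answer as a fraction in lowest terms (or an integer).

67/14

E[X] = (1/28)·0 + (9/28)·2 + (5/28)·4 + (5/28)·6 + (1/4)·8 + (1/28)·10
     = 67/14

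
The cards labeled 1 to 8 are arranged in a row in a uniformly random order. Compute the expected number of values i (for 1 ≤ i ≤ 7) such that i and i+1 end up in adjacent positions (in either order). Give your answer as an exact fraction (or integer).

7/4

For each i ∈ {1,…,7}, let Xᵢ = 1 if i and i+1 are adjacent. P(Xᵢ=1) = 2·(8−1)!/8! = 2/8.
By linearity, E[ΣXᵢ] = (7)·(2/8) = 7/4.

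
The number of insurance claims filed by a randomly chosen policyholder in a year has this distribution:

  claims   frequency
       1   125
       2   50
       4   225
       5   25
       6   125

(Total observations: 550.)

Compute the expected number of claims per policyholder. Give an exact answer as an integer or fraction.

Total = 550, so P(claims=1) = 125/550, etc.
E[X] = (5/22)·1 + (1/11)·2 + (9/22)·4 + (1/22)·5 + (5/22)·6
     = 40/11

40/11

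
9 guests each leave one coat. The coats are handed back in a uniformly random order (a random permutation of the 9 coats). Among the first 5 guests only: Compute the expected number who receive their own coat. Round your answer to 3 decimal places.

0.556

Let Xᵢ = 1 if person i gets their own coat. For each i, P(Xᵢ=1) = 1/9.
By linearity of expectation, E[X₁+…+X_5] = 5·(1/9) = 5/9.
≈ 0.556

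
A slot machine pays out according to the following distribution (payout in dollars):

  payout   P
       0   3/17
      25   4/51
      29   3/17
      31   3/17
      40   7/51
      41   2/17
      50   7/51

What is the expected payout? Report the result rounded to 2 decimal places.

$29.73

E[X] = (3/17)·0 + (4/51)·25 + (3/17)·29 + (3/17)·31 + (7/51)·40 + (2/17)·41 + (7/51)·50
     = 1516/51 ≈ 29.73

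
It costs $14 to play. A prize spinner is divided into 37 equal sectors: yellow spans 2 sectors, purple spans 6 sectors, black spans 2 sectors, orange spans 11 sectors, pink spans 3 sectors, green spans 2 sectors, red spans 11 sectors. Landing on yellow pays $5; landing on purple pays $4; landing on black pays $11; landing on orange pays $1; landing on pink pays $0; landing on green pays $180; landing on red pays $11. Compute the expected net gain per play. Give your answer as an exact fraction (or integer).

E[payout] = (2/37)·5 + (6/37)·4 + (2/37)·11 + (11/37)·1 + (3/37)·0 + (2/37)·180 + (11/37)·11 = 548/37
Expected profit = 548/37 − 14 = 30/37

30/37 dollars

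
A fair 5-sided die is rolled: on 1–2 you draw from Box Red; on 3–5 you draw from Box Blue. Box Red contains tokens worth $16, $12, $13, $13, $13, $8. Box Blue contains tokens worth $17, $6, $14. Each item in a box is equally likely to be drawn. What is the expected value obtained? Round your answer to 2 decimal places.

E[X | Box Red] = (16 + 12 + 13 + 13 + 13 + 8)/6 = 25/2
E[X | Box Blue] = (17 + 6 + 14)/3 = 37/3
E[X] = (2/5)·25/2 + (3/5)·37/3 = 62/5 ≈ 12.40

$12.40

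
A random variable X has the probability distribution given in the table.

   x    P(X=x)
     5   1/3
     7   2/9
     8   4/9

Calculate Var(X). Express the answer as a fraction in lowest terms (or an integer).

E[X] = (1/3)·5 + (2/9)·7 + (4/9)·8 = 61/9
E[X²] = (1/3)·25 + (2/9)·49 + (4/9)·64 = 143/3
Var(X) = 143/3 − (61/9)² = 140/81

140/81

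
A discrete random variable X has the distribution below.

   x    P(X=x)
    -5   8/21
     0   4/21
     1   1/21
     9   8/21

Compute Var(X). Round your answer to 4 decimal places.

E[X] = (8/21)·(-5) + (4/21)·0 + (1/21)·1 + (8/21)·9 = 11/7
E[X²] = (8/21)·25 + (4/21)·0 + (1/21)·1 + (8/21)·81 = 283/7
Var(X) = 283/7 − (11/7)² = 1860/49 ≈ 37.9592

37.9592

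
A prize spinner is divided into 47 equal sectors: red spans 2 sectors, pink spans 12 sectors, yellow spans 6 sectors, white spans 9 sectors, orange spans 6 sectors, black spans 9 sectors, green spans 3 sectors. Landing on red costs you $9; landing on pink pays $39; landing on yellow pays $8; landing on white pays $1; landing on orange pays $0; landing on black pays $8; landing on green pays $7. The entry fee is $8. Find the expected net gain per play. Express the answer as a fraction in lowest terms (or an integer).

E[payout] = (2/47)·(-9) + (12/47)·39 + (6/47)·8 + (9/47)·1 + (6/47)·0 + (9/47)·8 + (3/47)·7 = 600/47
Expected profit = 600/47 − 8 = 224/47

224/47 dollars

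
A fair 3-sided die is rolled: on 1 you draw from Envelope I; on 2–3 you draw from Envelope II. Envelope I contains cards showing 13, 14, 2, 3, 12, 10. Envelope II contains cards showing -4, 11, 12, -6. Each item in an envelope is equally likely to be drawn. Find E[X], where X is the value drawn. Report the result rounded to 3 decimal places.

5.167

E[X | Envelope I] = (13 + 14 + 2 + 3 + 12 + 10)/6 = 9
E[X | Envelope II] = (-4 + 11 + 12 − 6)/4 = 13/4
E[X] = (1/3)·9 + (2/3)·13/4 = 31/6 ≈ 5.167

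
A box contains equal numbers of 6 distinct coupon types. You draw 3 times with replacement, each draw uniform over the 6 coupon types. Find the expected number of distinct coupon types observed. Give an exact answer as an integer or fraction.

91/36

Let Xⱼ=1 if type j appears at least once. P(Xⱼ=1) = 1 − ((6−1)/6)^3 = 91/216.
E[#distinct] = 6·91/216 = 91/36.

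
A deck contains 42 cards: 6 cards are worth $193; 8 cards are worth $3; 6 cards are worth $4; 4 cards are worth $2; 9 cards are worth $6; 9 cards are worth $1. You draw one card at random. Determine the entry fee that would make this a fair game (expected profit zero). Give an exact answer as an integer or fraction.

E[payout] = (6/42)·193 + (8/42)·3 + (6/42)·4 + (4/42)·2 + (9/42)·6 + (9/42)·1 = 1277/42
Fair fee = E[payout] = 1277/42

1277/42 dollars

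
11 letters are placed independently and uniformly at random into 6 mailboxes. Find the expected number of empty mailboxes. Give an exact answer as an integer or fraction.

Let Xⱼ=1 if mailbox j is empty. P(Xⱼ=1) = ((6-1)/6)^11 = 48828125/362797056.
By linearity, E[#empty] = 6·48828125/362797056 = 48828125/60466176.

48828125/60466176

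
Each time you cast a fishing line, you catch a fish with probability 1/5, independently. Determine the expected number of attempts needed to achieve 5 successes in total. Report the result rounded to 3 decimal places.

25.000

By linearity (sum of 5 independent geometric waits), E[trials] = 5/p = 5/(1/5) = 25.
≈ 25.000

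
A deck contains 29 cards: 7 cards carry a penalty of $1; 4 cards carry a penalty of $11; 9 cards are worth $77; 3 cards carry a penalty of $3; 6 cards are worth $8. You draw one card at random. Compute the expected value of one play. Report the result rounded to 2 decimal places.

E[payout] = (7/29)·(-1) + (4/29)·(-11) + (9/29)·77 + (3/29)·(-3) + (6/29)·8 = 681/29
≈ $23.48

$23.48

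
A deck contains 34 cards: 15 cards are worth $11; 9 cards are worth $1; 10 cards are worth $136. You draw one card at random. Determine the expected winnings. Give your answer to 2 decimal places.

E[payout] = (15/34)·11 + (9/34)·1 + (10/34)·136 = 767/17
≈ $45.12

$45.12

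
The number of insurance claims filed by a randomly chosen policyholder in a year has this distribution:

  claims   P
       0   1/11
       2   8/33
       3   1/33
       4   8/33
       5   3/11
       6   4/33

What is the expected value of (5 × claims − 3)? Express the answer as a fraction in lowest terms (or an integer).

E[5x-3] = (1/11)·(-3) + (8/33)·7 + (1/33)·12 + (8/33)·17 + (3/11)·22 + (4/33)·27
     = 167/11

167/11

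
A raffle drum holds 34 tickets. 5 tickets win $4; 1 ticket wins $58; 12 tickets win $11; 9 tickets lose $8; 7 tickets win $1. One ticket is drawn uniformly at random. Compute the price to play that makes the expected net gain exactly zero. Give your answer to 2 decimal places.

$4.26

E[payout] = (5/34)·4 + (1/34)·58 + (12/34)·11 + (9/34)·(-8) + (7/34)·1 = 145/34
Fair fee = E[payout] = 145/34 ≈ $4.26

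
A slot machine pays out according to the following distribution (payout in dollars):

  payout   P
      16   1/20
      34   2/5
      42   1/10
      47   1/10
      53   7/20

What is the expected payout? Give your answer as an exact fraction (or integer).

837/20 dollars

E[X] = (1/20)·16 + (2/5)·34 + (1/10)·42 + (1/10)·47 + (7/20)·53
     = 837/20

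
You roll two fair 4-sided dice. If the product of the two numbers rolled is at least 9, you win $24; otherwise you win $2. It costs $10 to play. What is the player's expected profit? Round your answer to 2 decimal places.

-$2.50

E[payout] = (3/4)·2 + (1/4)·24 = 15/2
Expected profit = 15/2 − 10 = -5/2 ≈ -$2.50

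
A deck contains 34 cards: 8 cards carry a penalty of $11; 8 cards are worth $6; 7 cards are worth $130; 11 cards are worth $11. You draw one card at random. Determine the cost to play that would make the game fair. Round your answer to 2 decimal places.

E[payout] = (8/34)·(-11) + (8/34)·6 + (7/34)·130 + (11/34)·11 = 991/34
Fair fee = E[payout] = 991/34 ≈ $29.15

$29.15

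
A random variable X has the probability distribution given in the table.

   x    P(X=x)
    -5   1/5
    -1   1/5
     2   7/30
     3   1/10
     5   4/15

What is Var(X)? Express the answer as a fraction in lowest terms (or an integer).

E[X] = (1/5)·(-5) + (1/5)·(-1) + (7/30)·2 + (1/10)·3 + (4/15)·5 = 9/10
E[X²] = (1/5)·25 + (1/5)·1 + (7/30)·4 + (1/10)·9 + (4/15)·25 = 137/10
Var(X) = 137/10 − (9/10)² = 1289/100

1289/100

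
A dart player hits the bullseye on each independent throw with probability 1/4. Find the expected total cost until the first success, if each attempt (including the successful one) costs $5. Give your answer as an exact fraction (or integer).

$20

E[#attempts] = 1/p = 4; E[cost] = 5·4 = 20.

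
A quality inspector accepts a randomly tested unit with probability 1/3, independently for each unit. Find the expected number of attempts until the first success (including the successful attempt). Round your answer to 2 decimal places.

For a geometric distribution, E[trials] = 1/p = 1/(1/3) = 3.
≈ 3.00

3.00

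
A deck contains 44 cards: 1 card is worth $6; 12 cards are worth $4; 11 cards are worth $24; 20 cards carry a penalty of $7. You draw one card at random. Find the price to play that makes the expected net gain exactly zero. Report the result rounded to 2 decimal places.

E[payout] = (1/44)·6 + (12/44)·4 + (11/44)·24 + (20/44)·(-7) = 89/22
Fair fee = E[payout] = 89/22 ≈ $4.05

$4.05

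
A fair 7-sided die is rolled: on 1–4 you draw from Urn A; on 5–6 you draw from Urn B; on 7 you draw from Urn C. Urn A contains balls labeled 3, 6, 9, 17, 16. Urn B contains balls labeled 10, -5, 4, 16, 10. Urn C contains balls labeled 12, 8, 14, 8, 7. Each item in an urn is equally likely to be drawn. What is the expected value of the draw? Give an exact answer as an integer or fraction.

E[X | Urn A] = (3 + 6 + 9 + 17 + 16)/5 = 51/5
E[X | Urn B] = (10 − 5 + 4 + 16 + 10)/5 = 7
E[X | Urn C] = (12 + 8 + 14 + 8 + 7)/5 = 49/5
E[X] = (4/7)·51/5 + (2/7)·7 + (1/7)·49/5 = 323/35

323/35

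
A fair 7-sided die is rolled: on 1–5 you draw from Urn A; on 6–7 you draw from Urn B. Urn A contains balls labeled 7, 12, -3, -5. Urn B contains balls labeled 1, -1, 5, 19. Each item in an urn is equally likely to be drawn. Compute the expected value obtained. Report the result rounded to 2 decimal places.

3.68

E[X | Urn A] = (7 + 12 − 3 − 5)/4 = 11/4
E[X | Urn B] = (1 − 1 + 5 + 19)/4 = 6
E[X] = (5/7)·11/4 + (2/7)·6 = 103/28 ≈ 3.68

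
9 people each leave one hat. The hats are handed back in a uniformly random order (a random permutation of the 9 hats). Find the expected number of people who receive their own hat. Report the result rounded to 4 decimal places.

1.0000

Let Xᵢ = 1 if person i gets their own hat. For each i, P(Xᵢ=1) = 1/9.
By linearity of expectation, E[X₁+…+X_9] = 9·(1/9) = 1.
≈ 1.0000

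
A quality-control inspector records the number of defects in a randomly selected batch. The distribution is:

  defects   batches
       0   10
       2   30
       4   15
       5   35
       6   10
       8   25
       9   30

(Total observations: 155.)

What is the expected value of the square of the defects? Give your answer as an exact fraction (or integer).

Total = 155, so P(defects=0) = 10/155, etc.
E[X²] = (2/31)·0 + (6/31)·4 + (3/31)·16 + (7/31)·25 + (2/31)·36 + (5/31)·64 + (6/31)·81
     = 1125/31

1125/31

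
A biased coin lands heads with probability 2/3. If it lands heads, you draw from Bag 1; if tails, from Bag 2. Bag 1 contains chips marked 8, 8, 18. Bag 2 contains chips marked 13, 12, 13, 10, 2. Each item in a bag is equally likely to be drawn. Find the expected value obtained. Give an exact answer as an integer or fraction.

E[X | Bag 1] = (8 + 8 + 18)/3 = 34/3
E[X | Bag 2] = (13 + 12 + 13 + 10 + 2)/5 = 10
E[X] = (2/3)·34/3 + (1/3)·10 = 98/9

98/9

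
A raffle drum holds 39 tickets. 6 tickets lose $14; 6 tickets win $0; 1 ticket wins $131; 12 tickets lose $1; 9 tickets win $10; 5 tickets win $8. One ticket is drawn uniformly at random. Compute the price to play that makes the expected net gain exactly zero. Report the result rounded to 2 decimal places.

$4.23

E[payout] = (6/39)·(-14) + (6/39)·0 + (1/39)·131 + (12/39)·(-1) + (9/39)·10 + (5/39)·8 = 55/13
Fair fee = E[payout] = 55/13 ≈ $4.23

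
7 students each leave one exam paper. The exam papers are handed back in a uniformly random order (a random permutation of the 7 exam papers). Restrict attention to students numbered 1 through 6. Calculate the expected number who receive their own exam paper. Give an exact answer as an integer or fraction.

Let Xᵢ = 1 if person i gets their own exam paper. For each i, P(Xᵢ=1) = 1/7.
By linearity of expectation, E[X₁+…+X_6] = 6·(1/7) = 6/7.

6/7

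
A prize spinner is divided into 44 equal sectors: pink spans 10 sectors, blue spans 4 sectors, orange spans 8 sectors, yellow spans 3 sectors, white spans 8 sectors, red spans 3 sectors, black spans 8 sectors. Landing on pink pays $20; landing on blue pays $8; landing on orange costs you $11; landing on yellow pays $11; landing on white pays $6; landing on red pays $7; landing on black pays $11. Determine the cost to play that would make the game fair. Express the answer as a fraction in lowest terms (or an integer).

167/22 dollars

E[payout] = (10/44)·20 + (4/44)·8 + (8/44)·(-11) + (3/44)·11 + (8/44)·6 + (3/44)·7 + (8/44)·11 = 167/22
Fair fee = E[payout] = 167/22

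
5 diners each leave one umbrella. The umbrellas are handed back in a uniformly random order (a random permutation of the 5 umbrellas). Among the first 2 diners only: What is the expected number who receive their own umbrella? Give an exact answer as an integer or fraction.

Let Xᵢ = 1 if person i gets their own umbrella. For each i, P(Xᵢ=1) = 1/5.
By linearity of expectation, E[X₁+…+X_2] = 2·(1/5) = 2/5.

2/5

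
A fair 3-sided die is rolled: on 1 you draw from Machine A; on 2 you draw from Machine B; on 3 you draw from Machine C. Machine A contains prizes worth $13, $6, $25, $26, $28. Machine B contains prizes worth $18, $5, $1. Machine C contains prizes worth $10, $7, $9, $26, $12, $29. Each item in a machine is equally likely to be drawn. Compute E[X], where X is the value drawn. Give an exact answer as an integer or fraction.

E[X | Machine A] = (13 + 6 + 25 + 26 + 28)/5 = 98/5
E[X | Machine B] = (18 + 5 + 1)/3 = 8
E[X | Machine C] = (10 + 7 + 9 + 26 + 12 + 29)/6 = 31/2
E[X] = (1/3)·98/5 + (1/3)·8 + (1/3)·31/2 = 431/30

431/30 dollars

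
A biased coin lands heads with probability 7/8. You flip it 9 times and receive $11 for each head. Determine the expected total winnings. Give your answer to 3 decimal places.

E[#heads] = 9·7/8 = 63/8 (linearity over flips).
E[winnings] = 11·63/8 = 693/8.
≈ 86.625

$86.625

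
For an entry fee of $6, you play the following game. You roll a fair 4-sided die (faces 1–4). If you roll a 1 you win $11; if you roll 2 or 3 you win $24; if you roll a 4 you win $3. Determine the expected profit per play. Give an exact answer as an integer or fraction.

E[payout] = (1/4)·3 + (1/4)·11 + (1/2)·24 = 31/2
Expected profit = 31/2 − 6 = 19/2

19/2 dollars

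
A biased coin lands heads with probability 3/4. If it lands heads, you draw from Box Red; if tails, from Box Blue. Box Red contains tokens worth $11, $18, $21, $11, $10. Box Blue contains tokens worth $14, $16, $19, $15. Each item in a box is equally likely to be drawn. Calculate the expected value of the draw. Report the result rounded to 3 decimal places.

$14.650

E[X | Box Red] = (11 + 18 + 21 + 11 + 10)/5 = 71/5
E[X | Box Blue] = (14 + 16 + 19 + 15)/4 = 16
E[X] = (3/4)·71/5 + (1/4)·16 = 293/20 ≈ 14.650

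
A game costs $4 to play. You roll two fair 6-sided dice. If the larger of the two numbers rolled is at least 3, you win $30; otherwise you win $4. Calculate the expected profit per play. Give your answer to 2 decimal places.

E[payout] = (1/9)·4 + (8/9)·30 = 244/9
Expected profit = 244/9 − 4 = 208/9 ≈ $23.11

$23.11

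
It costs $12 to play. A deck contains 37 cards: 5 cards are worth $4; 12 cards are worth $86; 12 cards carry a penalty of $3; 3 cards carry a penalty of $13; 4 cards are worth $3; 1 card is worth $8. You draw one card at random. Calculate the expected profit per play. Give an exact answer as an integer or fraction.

553/37 dollars

E[payout] = (5/37)·4 + (12/37)·86 + (12/37)·(-3) + (3/37)·(-13) + (4/37)·3 + (1/37)·8 = 997/37
Expected profit = 997/37 − 12 = 553/37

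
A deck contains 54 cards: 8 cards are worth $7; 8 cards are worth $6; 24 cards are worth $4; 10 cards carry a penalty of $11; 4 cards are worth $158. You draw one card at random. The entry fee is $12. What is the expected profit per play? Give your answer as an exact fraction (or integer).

37/27 dollars

E[payout] = (8/54)·7 + (8/54)·6 + (24/54)·4 + (10/54)·(-11) + (4/54)·158 = 361/27
Expected profit = 361/27 − 12 = 37/27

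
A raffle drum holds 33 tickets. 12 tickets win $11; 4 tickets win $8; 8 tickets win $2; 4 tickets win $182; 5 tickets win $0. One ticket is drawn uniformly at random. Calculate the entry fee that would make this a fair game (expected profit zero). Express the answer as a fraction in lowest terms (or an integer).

E[payout] = (12/33)·11 + (4/33)·8 + (8/33)·2 + (4/33)·182 + (5/33)·0 = 908/33
Fair fee = E[payout] = 908/33

908/33 dollars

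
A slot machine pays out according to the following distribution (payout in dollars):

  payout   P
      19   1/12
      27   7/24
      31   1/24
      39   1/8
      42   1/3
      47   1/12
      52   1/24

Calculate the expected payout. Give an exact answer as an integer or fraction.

E[X] = (1/12)·19 + (7/24)·27 + (1/24)·31 + (1/8)·39 + (1/3)·42 + (1/12)·47 + (1/24)·52
     = 857/24

857/24 dollars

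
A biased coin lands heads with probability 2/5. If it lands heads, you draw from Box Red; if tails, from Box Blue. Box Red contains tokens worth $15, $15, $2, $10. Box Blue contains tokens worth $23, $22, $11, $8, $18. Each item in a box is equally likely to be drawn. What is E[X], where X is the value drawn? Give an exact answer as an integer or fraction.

E[X | Box Red] = (15 + 15 + 2 + 10)/4 = 21/2
E[X | Box Blue] = (23 + 22 + 11 + 8 + 18)/5 = 82/5
E[X] = (2/5)·21/2 + (3/5)·82/5 = 351/25

351/25 dollars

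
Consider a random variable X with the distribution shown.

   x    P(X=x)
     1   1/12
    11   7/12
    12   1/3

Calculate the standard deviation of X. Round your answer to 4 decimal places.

E[X] = 21/2, E[X²] = 356/3
Var(X) = E[X²] − (E[X])² = 356/3 − 441/4 = 101/12
SD(X) = √(101/12) ≈ 2.9011

2.9011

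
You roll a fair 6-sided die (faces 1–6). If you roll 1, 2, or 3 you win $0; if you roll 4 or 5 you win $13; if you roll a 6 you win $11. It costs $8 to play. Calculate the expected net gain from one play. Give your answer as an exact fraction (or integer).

E[payout] = (1/2)·0 + (1/6)·11 + (1/3)·13 = 37/6
Expected profit = 37/6 − 8 = -11/6

-11/6 dollars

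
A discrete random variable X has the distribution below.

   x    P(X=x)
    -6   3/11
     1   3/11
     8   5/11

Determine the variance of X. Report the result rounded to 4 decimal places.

E[X] = (3/11)·(-6) + (3/11)·1 + (5/11)·8 = 25/11
E[X²] = (3/11)·36 + (3/11)·1 + (5/11)·64 = 431/11
Var(X) = 431/11 − (25/11)² = 4116/121 ≈ 34.0165

34.0165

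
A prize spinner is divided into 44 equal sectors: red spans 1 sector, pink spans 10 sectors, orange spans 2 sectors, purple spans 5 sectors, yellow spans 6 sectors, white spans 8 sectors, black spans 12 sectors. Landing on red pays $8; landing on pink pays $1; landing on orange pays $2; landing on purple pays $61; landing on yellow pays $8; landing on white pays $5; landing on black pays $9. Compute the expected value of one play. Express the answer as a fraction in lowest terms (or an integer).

E[payout] = (1/44)·8 + (10/44)·1 + (2/44)·2 + (5/44)·61 + (6/44)·8 + (8/44)·5 + (12/44)·9 = 523/44

523/44 dollars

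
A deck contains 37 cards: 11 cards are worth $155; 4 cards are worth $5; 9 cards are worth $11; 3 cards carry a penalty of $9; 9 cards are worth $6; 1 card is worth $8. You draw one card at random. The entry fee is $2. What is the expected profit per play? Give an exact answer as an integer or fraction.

E[payout] = (11/37)·155 + (4/37)·5 + (9/37)·11 + (3/37)·(-9) + (9/37)·6 + (1/37)·8 = 1859/37
Expected profit = 1859/37 − 2 = 1785/37

1785/37 dollars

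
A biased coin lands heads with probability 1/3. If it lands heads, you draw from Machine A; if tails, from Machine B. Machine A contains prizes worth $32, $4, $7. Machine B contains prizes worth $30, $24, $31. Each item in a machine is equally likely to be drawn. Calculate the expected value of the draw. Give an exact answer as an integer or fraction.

E[X | Machine A] = (32 + 4 + 7)/3 = 43/3
E[X | Machine B] = (30 + 24 + 31)/3 = 85/3
E[X] = (1/3)·43/3 + (2/3)·85/3 = 71/3

71/3 dollars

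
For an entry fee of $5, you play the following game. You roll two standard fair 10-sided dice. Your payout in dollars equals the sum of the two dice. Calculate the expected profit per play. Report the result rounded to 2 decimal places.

Distribution of the sum of the two dice: 2 w.p. 1/100, 3 w.p. 1/50, 4 w.p. 3/100, 5 w.p. 1/25, 6 w.p. 1/20, 7 w.p. 3/50, …
E[payout] = (1/100)·2 + (1/50)·3 + (3/100)·4 + (1/25)·5 + (1/20)·6 + (3/50)·7 + (7/100)·8 + (2/25)·9 + (9/100)·10 + (1/10)·11 + (9/100)·12 + (2/25)·13 + (7/100)·14 + (3/50)·15 + (1/20)·16 + (1/25)·17 + (3/100)·18 + (1/50)·19 + (1/100)·20 = 11
Expected profit = 11 − 5 = 6 ≈ $6.00

$6.00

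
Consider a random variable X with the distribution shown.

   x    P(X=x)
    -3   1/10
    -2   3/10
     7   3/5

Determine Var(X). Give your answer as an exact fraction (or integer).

E[X] = (1/10)·(-3) + (3/10)·(-2) + (3/5)·7 = 33/10
E[X²] = (1/10)·9 + (3/10)·4 + (3/5)·49 = 63/2
Var(X) = 63/2 − (33/10)² = 2061/100

2061/100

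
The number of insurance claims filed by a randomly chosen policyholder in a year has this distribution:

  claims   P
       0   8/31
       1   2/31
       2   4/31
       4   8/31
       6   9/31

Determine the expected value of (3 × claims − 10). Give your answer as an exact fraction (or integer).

-22/31

E[3x-10] = (8/31)·(-10) + (2/31)·(-7) + (4/31)·(-4) + (8/31)·2 + (9/31)·8
     = -22/31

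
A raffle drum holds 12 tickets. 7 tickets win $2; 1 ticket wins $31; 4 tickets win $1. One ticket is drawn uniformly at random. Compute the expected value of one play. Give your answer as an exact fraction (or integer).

49/12 dollars

E[payout] = (7/12)·2 + (1/12)·31 + (4/12)·1 = 49/12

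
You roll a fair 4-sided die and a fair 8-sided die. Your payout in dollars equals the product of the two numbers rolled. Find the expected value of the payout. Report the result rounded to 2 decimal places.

Distribution of the product of the two numbers rolled: 1 w.p. 1/32, 2 w.p. 1/16, 3 w.p. 1/16, 4 w.p. 3/32, 5 w.p. 1/32, 6 w.p. 3/32, …
E[payout] = (1/32)·1 + (1/16)·2 + (1/16)·3 + (3/32)·4 + (1/32)·5 + (3/32)·6 + (1/32)·7 + (3/32)·8 + (1/32)·9 + (1/32)·10 + (3/32)·12 + (1/32)·14 + (1/32)·15 + (1/16)·16 + (1/32)·18 + (1/32)·20 + (1/32)·21 + (1/16)·24 + (1/32)·28 + (1/32)·32 = 45/4
≈ $11.25

$11.25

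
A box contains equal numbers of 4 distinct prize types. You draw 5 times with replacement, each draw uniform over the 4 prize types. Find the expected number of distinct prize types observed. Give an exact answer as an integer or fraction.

Let Xⱼ=1 if type j appears at least once. P(Xⱼ=1) = 1 − ((4−1)/4)^5 = 781/1024.
E[#distinct] = 4·781/1024 = 781/256.

781/256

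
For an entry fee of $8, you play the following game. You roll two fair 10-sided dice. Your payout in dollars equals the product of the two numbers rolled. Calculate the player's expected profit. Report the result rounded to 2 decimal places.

Distribution of the product of the two numbers rolled: 1 w.p. 1/100, 2 w.p. 1/50, 3 w.p. 1/50, 4 w.p. 3/100, 5 w.p. 1/50, 6 w.p. 1/25, …
E[payout] = (1/100)·1 + (1/50)·2 + (1/50)·3 + (3/100)·4 + (1/50)·5 + (1/25)·6 + (1/50)·7 + (1/25)·8 + (3/100)·9 + (1/25)·10 + (1/25)·12 + (1/50)·14 + (1/50)·15 + (3/100)·16 + (1/25)·18 + (1/25)·20 + (1/50)·21 + (1/25)·24 + (1/100)·25 + (1/50)·27 + (1/50)·28 + (1/25)·30 + (1/50)·32 + (1/50)·35 + (3/100)·36 + (1/25)·40 + (1/50)·42 + (1/50)·45 + (1/50)·48 + (1/100)·49 + (1/50)·50 + (1/50)·54 + (1/50)·56 + (1/50)·60 + (1/50)·63 + (1/100)·64 + (1/50)·70 + (1/50)·72 + (1/50)·80 + (1/100)·81 + (1/50)·90 + (1/100)·100 = 121/4
Expected profit = 121/4 − 8 = 89/4 ≈ $22.25

$22.25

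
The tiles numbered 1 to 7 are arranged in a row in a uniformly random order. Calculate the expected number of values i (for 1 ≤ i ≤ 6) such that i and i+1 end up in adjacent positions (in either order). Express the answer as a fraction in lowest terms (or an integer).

12/7

For each i ∈ {1,…,6}, let Xᵢ = 1 if i and i+1 are adjacent. P(Xᵢ=1) = 2·(7−1)!/7! = 2/7.
By linearity, E[ΣXᵢ] = (6)·(2/7) = 12/7.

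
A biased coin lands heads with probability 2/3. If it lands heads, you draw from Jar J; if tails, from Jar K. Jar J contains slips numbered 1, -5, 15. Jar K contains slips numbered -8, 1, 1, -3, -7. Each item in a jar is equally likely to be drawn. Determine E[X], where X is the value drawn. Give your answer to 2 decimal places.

1.38

E[X | Jar J] = (1 − 5 + 15)/3 = 11/3
E[X | Jar K] = (-8 + 1 + 1 − 3 − 7)/5 = -16/5
E[X] = (2/3)·11/3 + (1/3)·(-16/5) = 62/45 ≈ 1.38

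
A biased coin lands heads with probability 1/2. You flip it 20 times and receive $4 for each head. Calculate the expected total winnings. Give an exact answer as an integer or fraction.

$40

E[#heads] = 20·1/2 = 10 (linearity over flips).
E[winnings] = 4·10 = 40.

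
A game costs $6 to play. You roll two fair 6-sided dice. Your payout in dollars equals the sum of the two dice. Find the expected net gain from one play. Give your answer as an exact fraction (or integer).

Distribution of the sum of the two dice: 2 w.p. 1/36, 3 w.p. 1/18, 4 w.p. 1/12, 5 w.p. 1/9, 6 w.p. 5/36, 7 w.p. 1/6, …
E[payout] = (1/36)·2 + (1/18)·3 + (1/12)·4 + (1/9)·5 + (5/36)·6 + (1/6)·7 + (5/36)·8 + (1/9)·9 + (1/12)·10 + (1/18)·11 + (1/36)·12 = 7
Expected profit = 7 − 6 = 1

$1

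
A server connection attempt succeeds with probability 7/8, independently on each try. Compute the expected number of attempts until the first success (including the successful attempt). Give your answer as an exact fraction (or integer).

8/7

For a geometric distribution, E[trials] = 1/p = 1/(7/8) = 8/7.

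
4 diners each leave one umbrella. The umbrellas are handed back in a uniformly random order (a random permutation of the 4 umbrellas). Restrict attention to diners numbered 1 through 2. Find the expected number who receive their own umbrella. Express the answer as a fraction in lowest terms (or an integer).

Let Xᵢ = 1 if person i gets their own umbrella. For each i, P(Xᵢ=1) = 1/4.
By linearity of expectation, E[X₁+…+X_2] = 2·(1/4) = 1/2.

1/2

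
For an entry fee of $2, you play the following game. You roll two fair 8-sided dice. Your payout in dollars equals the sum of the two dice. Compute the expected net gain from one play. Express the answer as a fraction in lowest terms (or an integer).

$7

Distribution of the sum of the two dice: 2 w.p. 1/64, 3 w.p. 1/32, 4 w.p. 3/64, 5 w.p. 1/16, 6 w.p. 5/64, 7 w.p. 3/32, …
E[payout] = (1/64)·2 + (1/32)·3 + (3/64)·4 + (1/16)·5 + (5/64)·6 + (3/32)·7 + (7/64)·8 + (1/8)·9 + (7/64)·10 + (3/32)·11 + (5/64)·12 + (1/16)·13 + (3/64)·14 + (1/32)·15 + (1/64)·16 = 9
Expected profit = 9 − 2 = 7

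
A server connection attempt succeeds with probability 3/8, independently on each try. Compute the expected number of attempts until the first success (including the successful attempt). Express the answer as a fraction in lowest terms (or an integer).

For a geometric distribution, E[trials] = 1/p = 1/(3/8) = 8/3.

8/3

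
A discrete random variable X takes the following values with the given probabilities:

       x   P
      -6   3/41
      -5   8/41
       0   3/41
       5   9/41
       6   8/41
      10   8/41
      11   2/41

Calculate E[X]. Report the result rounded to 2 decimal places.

3.34

E[X] = (3/41)·(-6) + (8/41)·(-5) + (3/41)·0 + (9/41)·5 + (8/41)·6 + (8/41)·10 + (2/41)·11
     = 137/41 ≈ 3.34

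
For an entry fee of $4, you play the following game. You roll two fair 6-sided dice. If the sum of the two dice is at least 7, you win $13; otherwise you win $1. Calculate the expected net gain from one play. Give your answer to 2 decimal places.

$4.00

E[payout] = (5/12)·1 + (7/12)·13 = 8
Expected profit = 8 − 4 = 4 ≈ $4.00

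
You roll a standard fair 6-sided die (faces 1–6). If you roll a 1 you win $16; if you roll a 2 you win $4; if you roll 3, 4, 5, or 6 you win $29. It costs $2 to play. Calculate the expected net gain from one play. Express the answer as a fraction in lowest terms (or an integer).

62/3 dollars

E[payout] = (1/6)·4 + (1/6)·16 + (2/3)·29 = 68/3
Expected profit = 68/3 − 2 = 62/3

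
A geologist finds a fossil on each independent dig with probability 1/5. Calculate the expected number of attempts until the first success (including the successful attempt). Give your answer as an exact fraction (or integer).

5

For a geometric distribution, E[trials] = 1/p = 1/(1/5) = 5.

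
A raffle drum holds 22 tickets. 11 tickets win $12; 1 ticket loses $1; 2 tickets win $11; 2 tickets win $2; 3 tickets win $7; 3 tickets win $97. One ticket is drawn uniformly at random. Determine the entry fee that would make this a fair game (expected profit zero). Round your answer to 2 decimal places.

$21.32

E[payout] = (11/22)·12 + (1/22)·(-1) + (2/22)·11 + (2/22)·2 + (3/22)·7 + (3/22)·97 = 469/22
Fair fee = E[payout] = 469/22 ≈ $21.32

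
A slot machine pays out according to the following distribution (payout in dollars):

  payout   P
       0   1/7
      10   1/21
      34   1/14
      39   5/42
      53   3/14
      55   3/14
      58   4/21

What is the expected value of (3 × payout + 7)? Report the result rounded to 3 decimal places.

132.214

E[3x+7] = (1/7)·7 + (1/21)·37 + (1/14)·109 + (5/42)·124 + (3/14)·166 + (3/14)·172 + (4/21)·181
     = 1851/14 ≈ 132.214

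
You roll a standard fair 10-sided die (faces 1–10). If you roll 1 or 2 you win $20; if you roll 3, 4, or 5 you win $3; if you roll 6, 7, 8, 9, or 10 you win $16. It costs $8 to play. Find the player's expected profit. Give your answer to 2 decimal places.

$4.90

E[payout] = (3/10)·3 + (1/2)·16 + (1/5)·20 = 129/10
Expected profit = 129/10 − 8 = 49/10 ≈ $4.90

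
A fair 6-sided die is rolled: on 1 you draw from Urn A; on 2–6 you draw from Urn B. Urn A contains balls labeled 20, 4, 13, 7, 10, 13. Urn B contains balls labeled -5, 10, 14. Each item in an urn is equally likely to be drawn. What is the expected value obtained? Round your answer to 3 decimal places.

E[X | Urn A] = (20 + 4 + 13 + 7 + 10 + 13)/6 = 67/6
E[X | Urn B] = (-5 + 10 + 14)/3 = 19/3
E[X] = (1/6)·67/6 + (5/6)·19/3 = 257/36 ≈ 7.139

7.139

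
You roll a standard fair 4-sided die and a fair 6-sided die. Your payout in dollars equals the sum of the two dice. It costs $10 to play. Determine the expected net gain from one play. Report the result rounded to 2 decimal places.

Distribution of the sum of the two dice: 2 w.p. 1/24, 3 w.p. 1/12, 4 w.p. 1/8, 5 w.p. 1/6, 6 w.p. 1/6, 7 w.p. 1/6, …
E[payout] = (1/24)·2 + (1/12)·3 + (1/8)·4 + (1/6)·5 + (1/6)·6 + (1/6)·7 + (1/8)·8 + (1/12)·9 + (1/24)·10 = 6
Expected profit = 6 − 10 = -4 ≈ -$4.00

-$4.00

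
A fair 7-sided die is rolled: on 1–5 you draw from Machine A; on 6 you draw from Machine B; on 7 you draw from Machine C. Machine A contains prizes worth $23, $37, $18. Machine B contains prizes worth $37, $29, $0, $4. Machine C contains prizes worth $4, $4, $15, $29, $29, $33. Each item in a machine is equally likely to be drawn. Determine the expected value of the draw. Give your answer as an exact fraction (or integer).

333/14 dollars

E[X | Machine A] = (23 + 37 + 18)/3 = 26
E[X | Machine B] = (37 + 29 + 0 + 4)/4 = 35/2
E[X | Machine C] = (4 + 4 + 15 + 29 + 29 + 33)/6 = 19
E[X] = (5/7)·26 + (1/7)·35/2 + (1/7)·19 = 333/14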